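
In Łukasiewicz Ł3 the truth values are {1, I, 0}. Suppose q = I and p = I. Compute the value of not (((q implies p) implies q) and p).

q implies p = I implies I = 1  [min(1, 1−½+½)]
(q implies p) implies q = 1 implies I = I
((q implies p) implies q) and p = I and I = I
not (((q implies p) implies q) and p) = not I = I

I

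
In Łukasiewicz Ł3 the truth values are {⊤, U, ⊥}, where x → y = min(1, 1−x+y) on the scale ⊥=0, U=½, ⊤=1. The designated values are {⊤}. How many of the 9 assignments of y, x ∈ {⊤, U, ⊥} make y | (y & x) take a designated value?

Designated under: (y=⊤, x=⊤); (y=⊤, x=U); (y=⊤, x=⊥).

3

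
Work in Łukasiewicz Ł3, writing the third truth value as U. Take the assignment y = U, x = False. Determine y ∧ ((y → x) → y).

y → x = U → False = U  [min(1, 1−½+0)]
(y → x) → y = U → U = True
y ∧ ((y → x) → y) = U ∧ True = U

U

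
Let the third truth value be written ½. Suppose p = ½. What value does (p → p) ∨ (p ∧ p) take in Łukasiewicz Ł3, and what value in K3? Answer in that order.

In Łukasiewicz Ł3: p → p = ½ → ½ = ⊤
p ∧ p = ½ ∧ ½ = ½
(p → p) ∨ (p ∧ p) = ⊤ ∨ ½ = ⊤
In K3: p → p = ½ → ½ = ½  [¬½ ∨ ½]
p ∧ p = ½ ∧ ½ = ½
(p → p) ∨ (p ∧ p) = ½ ∨ ½ = ½
They differ because Łukasiewicz Ł3 and K3 treat ½ differently under implication.

⊤; ½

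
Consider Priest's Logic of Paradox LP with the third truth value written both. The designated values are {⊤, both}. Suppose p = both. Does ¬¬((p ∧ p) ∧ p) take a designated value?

Yes

p ∧ p = both ∧ both = both
(p ∧ p) ∧ p = both ∧ both = both
¬((p ∧ p) ∧ p) = ¬both = both
¬¬((p ∧ p) ∧ p) = ¬both = both
both ∈ {⊤, both}.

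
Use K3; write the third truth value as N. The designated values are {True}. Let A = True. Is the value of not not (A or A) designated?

A or A = True or True = True
not (A or A) = not True = False
not not (A or A) = not False = True
True ∈ {True}.

Yes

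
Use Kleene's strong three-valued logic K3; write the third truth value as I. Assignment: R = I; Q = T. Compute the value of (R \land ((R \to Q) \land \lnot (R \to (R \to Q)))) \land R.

F

R \to Q = I \to T = T
R \to Q = I \to T = T
R \to (R \to Q) = I \to T = T
\lnot (R \to (R \to Q)) = \lnot T = F
(R \to Q) \land \lnot (R \to (R \to Q)) = T \land F = F
R \land ((R \to Q) \land \lnot (R \to (R \to Q))) = I \land F = F
(R \land ((R \to Q) \land \lnot (R \to (R \to Q)))) \land R = F \land I = F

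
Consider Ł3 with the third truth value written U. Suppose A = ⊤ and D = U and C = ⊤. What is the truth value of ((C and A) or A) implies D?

U

C and A = ⊤ and ⊤ = ⊤
(C and A) or A = ⊤ or ⊤ = ⊤
((C and A) or A) implies D = ⊤ implies U = U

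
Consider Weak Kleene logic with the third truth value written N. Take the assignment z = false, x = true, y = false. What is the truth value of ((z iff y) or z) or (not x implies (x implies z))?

true

z iff y = false iff false = true
(z iff y) or z = true or false = true
not x = not true = false
x implies z = true implies false = false
not x implies (x implies z) = false implies false = true
((z iff y) or z) or (not x implies (x implies z)) = true or true = true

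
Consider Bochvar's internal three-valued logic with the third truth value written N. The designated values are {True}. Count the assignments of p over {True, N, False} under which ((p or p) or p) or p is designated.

1

p=True: True ✓
p=N: N ·
p=False: False ·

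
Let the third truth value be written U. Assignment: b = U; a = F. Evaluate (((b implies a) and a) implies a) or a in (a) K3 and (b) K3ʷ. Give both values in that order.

T; U

In K3: b implies a = U implies F = U  [not U or F]
(b implies a) and a = U and F = F
((b implies a) and a) implies a = F implies F = T
(((b implies a) and a) implies a) or a = T or F = T
In K3ʷ: b implies a = U implies F = U  [any arg is the third value ⇒ result is the third value]
(b implies a) and a = U and F = U
((b implies a) and a) implies a = U implies F = U
(((b implies a) and a) implies a) or a = U or F = U
They differ because K3 and K3ʷ treat U differently under the binary connectives.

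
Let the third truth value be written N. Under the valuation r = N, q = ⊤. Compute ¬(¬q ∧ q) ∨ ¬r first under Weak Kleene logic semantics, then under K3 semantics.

In Weak Kleene logic: ¬q = ¬⊤ = ⊥
¬q ∧ q = ⊥ ∧ ⊤ = ⊥
¬(¬q ∧ q) = ¬⊥ = ⊤
¬r = ¬N = N
¬(¬q ∧ q) ∨ ¬r = ⊤ ∨ N = N
In K3: ¬q = ¬⊤ = ⊥
¬q ∧ q = ⊥ ∧ ⊤ = ⊥
¬(¬q ∧ q) = ¬⊥ = ⊤
¬r = ¬N = N
¬(¬q ∧ q) ∨ ¬r = ⊤ ∨ N = ⊤
They differ because Weak Kleene logic and K3 treat N differently under the binary connectives.

N; ⊤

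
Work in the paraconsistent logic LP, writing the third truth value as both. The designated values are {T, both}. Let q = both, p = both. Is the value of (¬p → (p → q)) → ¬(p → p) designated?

¬p = ¬both = both
p → q = both → both = both  [¬both ∨ both]
¬p → (p → q) = both → both = both
p → p = both → both = both
¬(p → p) = ¬both = both
(¬p → (p → q)) → ¬(p → p) = both → both = both
both ∈ {T, both}.

Yes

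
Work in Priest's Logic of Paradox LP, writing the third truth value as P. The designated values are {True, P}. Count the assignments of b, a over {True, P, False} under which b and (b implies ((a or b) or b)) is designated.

Of the 9 assignments, 6 give a value in {True, P}.

6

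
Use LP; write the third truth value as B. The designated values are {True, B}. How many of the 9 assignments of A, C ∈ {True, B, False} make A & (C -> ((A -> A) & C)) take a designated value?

Of the 9 assignments, 6 give a value in {True, B}.

6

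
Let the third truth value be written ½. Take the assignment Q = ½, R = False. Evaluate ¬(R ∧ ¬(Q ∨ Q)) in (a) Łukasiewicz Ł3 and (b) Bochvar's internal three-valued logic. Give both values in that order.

True; ½

In Łukasiewicz Ł3: Q ∨ Q = ½ ∨ ½ = ½
¬(Q ∨ Q) = ¬½ = ½
R ∧ ¬(Q ∨ Q) = False ∧ ½ = False
¬(R ∧ ¬(Q ∨ Q)) = ¬False = True
In Bochvar's internal three-valued logic: Q ∨ Q = ½ ∨ ½ = ½
¬(Q ∨ Q) = ¬½ = ½
R ∧ ¬(Q ∨ Q) = False ∧ ½ = ½
¬(R ∧ ¬(Q ∨ Q)) = ¬½ = ½
They differ because Łukasiewicz Ł3 and Bochvar's internal three-valued logic treat ½ differently under the binary connectives.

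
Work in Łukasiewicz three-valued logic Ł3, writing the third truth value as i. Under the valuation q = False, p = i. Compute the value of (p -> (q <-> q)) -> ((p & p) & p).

q <-> q = False <-> False = True
p -> (q <-> q) = i -> True = True  [min(1, 1−½+1)]
p & p = i & i = i
(p & p) & p = i & i = i
(p -> (q <-> q)) -> ((p & p) & p) = True -> i = i

i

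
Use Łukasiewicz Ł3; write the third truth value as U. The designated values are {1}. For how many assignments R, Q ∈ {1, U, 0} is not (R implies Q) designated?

1

Designated under: (R=1, Q=0).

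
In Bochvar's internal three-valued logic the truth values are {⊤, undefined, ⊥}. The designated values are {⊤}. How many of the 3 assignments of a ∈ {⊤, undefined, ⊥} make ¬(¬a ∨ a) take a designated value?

a=⊤: ⊥ ·
a=undefined: undefined ·
a=⊥: ⊥ ·

0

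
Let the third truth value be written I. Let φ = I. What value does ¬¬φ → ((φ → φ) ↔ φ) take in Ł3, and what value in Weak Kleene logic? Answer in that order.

In Ł3: ¬φ = ¬I = I
¬¬φ = ¬I = I
φ → φ = I → I = 1  [min(1, 1−½+½)]
(φ → φ) ↔ φ = 1 ↔ I = I
¬¬φ → ((φ → φ) ↔ φ) = I → I = 1
In Weak Kleene logic: ¬φ = ¬I = I
¬¬φ = ¬I = I
φ → φ = I → I = I  [any arg is the third value ⇒ result is the third value]
(φ → φ) ↔ φ = I ↔ I = I
¬¬φ → ((φ → φ) ↔ φ) = I → I = I
They differ because Ł3 and Weak Kleene logic treat I differently under the binary connectives.

1; I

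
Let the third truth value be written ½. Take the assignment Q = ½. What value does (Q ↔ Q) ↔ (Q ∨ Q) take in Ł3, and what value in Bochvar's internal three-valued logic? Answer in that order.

In Ł3: Q ↔ Q = ½ ↔ ½ = True  [1 − |½−½|]
Q ∨ Q = ½ ∨ ½ = ½
(Q ↔ Q) ↔ (Q ∨ Q) = True ↔ ½ = ½
In Bochvar's internal three-valued logic: Q ↔ Q = ½ ↔ ½ = ½
Q ∨ Q = ½ ∨ ½ = ½
(Q ↔ Q) ↔ (Q ∨ Q) = ½ ↔ ½ = ½

½; ½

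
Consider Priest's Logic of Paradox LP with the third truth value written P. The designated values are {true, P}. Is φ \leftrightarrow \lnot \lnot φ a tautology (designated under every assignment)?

Every assignment of φ over {true, P, false} gives a value in {true, P}.
In particular, with φ=P: φ \leftrightarrow \lnot \lnot φ = P.

Yes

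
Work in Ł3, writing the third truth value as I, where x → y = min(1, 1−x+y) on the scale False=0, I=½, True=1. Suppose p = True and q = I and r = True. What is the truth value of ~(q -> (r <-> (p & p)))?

p & p = True & True = True
r <-> (p & p) = True <-> True = True
q -> (r <-> (p & p)) = I -> True = True  [min(1, 1−½+1)]
~(q -> (r <-> (p & p))) = ~True = False

False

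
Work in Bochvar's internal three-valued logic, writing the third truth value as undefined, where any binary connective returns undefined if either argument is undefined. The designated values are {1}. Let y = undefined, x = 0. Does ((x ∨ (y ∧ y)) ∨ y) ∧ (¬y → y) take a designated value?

y ∧ y = undefined ∧ undefined = undefined
x ∨ (y ∧ y) = 0 ∨ undefined = undefined
(x ∨ (y ∧ y)) ∨ y = undefined ∨ undefined = undefined
¬y = ¬undefined = undefined
¬y → y = undefined → undefined = undefined  [any arg is the third value ⇒ result is the third value]
((x ∨ (y ∧ y)) ∨ y) ∧ (¬y → y) = undefined ∧ undefined = undefined
undefined ∉ {1}.

No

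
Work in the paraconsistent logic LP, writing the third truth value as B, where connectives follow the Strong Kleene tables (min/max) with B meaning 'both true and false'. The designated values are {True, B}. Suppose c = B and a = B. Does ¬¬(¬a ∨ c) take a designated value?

Yes

¬a = ¬B = B
¬a ∨ c = B ∨ B = B
¬(¬a ∨ c) = ¬B = B
¬¬(¬a ∨ c) = ¬B = B
B ∈ {True, B}.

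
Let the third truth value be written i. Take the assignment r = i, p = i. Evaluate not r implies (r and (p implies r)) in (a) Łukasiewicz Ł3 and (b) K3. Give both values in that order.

In Łukasiewicz Ł3: not r = not i = i
p implies r = i implies i = ⊤  [min(1, 1−½+½)]
r and (p implies r) = i and ⊤ = i
not r implies (r and (p implies r)) = i implies i = ⊤
In K3: not r = not i = i
p implies r = i implies i = i  [not i or i]
r and (p implies r) = i and i = i
not r implies (r and (p implies r)) = i implies i = i
They differ because Łukasiewicz Ł3 and K3 treat i differently under implication.

⊤; i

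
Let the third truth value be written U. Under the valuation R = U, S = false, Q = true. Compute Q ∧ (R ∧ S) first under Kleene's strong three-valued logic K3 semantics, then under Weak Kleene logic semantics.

In Kleene's strong three-valued logic K3: R ∧ S = U ∧ false = false
Q ∧ (R ∧ S) = true ∧ false = false
In Weak Kleene logic: R ∧ S = U ∧ false = U
Q ∧ (R ∧ S) = true ∧ U = U
They differ because Kleene's strong three-valued logic K3 and Weak Kleene logic treat U differently under the binary connectives.

false; U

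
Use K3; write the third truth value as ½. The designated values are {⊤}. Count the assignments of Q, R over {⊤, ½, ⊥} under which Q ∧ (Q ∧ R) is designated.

Designated under: (Q=⊤, R=⊤).

1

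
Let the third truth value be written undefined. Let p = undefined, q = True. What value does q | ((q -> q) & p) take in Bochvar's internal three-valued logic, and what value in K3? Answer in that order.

undefined; True

In Bochvar's internal three-valued logic: q -> q = True -> True = True
(q -> q) & p = True & undefined = undefined
q | ((q -> q) & p) = True | undefined = undefined
In K3: q -> q = True -> True = True
(q -> q) & p = True & undefined = undefined
q | ((q -> q) & p) = True | undefined = True
They differ because Bochvar's internal three-valued logic and K3 treat undefined differently under the binary connectives.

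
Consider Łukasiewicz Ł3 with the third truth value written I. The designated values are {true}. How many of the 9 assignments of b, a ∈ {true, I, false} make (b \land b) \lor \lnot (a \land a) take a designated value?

Of the 9 assignments, 5 give a value in {true}.

5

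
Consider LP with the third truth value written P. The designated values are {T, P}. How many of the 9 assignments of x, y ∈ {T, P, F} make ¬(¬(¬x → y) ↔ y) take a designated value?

8

Of the 9 assignments, 8 give a value in {T, P}.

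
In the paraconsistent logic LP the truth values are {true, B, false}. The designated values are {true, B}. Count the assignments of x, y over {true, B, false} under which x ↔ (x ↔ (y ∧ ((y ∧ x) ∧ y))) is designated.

Of the 9 assignments, 5 give a value in {true, B}.

5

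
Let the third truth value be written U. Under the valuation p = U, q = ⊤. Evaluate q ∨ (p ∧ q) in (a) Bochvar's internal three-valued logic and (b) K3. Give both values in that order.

U; ⊤

In Bochvar's internal three-valued logic: p ∧ q = U ∧ ⊤ = U
q ∨ (p ∧ q) = ⊤ ∨ U = U
In K3: p ∧ q = U ∧ ⊤ = U
q ∨ (p ∧ q) = ⊤ ∨ U = ⊤
They differ because Bochvar's internal three-valued logic and K3 treat U differently under the binary connectives.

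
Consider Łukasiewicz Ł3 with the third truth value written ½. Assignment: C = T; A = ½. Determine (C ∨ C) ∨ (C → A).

C ∨ C = T ∨ T = T
C → A = T → ½ = ½  [min(1, 1−1+½)]
(C ∨ C) ∨ (C → A) = T ∨ ½ = T

T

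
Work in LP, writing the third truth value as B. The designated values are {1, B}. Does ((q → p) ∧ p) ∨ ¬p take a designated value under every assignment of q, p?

Yes

Every assignment of q, p over {1, B, 0} gives a value in {1, B}.
In particular, with q=B, p=B: ((q → p) ∧ p) ∨ ¬p = B.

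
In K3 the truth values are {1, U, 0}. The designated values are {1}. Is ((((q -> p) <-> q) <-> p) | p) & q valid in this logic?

No

Countermodel: q=1, p=U gives U, which is not designated.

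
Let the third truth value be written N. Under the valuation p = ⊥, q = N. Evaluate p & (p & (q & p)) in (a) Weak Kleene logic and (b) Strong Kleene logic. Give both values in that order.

N; ⊥

In Weak Kleene logic: q & p = N & ⊥ = N
p & (q & p) = ⊥ & N = N
p & (p & (q & p)) = ⊥ & N = N
In Strong Kleene logic: q & p = N & ⊥ = ⊥
p & (q & p) = ⊥ & ⊥ = ⊥
p & (p & (q & p)) = ⊥ & ⊥ = ⊥
They differ because Weak Kleene logic and Strong Kleene logic treat N differently under the binary connectives.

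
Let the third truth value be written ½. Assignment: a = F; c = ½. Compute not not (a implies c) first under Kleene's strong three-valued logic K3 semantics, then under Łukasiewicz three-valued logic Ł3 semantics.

In Kleene's strong three-valued logic K3: a implies c = F implies ½ = T  [not F or ½]
not (a implies c) = not T = F
not not (a implies c) = not F = T
In Łukasiewicz three-valued logic Ł3: a implies c = F implies ½ = T  [min(1, 1−0+½)]
not (a implies c) = not T = F
not not (a implies c) = not F = T

T; T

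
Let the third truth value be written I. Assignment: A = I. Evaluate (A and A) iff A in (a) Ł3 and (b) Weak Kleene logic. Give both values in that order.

true; I

In Ł3: A and A = I and I = I
(A and A) iff A = I iff I = true
In Weak Kleene logic: A and A = I and I = I
(A and A) iff A = I iff I = I
They differ because Ł3 and Weak Kleene logic treat I differently under the binary connectives.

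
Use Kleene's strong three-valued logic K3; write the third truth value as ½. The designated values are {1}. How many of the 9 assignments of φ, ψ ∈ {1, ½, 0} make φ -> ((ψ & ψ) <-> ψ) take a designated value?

7

Of the 9 assignments, 7 give a value in {1}.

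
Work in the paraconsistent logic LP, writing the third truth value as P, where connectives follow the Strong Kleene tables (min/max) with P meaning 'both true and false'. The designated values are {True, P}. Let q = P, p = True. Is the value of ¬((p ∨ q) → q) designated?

Yes

p ∨ q = True ∨ P = True
(p ∨ q) → q = True → P = P
¬((p ∨ q) → q) = ¬P = P
P ∈ {True, P}.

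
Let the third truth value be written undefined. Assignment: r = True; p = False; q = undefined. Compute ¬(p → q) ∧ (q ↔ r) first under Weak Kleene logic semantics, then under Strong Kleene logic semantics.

In Weak Kleene logic: p → q = False → undefined = undefined  [any arg is the third value ⇒ result is the third value]
¬(p → q) = ¬undefined = undefined
q ↔ r = undefined ↔ True = undefined
¬(p → q) ∧ (q ↔ r) = undefined ∧ undefined = undefined
In Strong Kleene logic: p → q = False → undefined = True  [¬False ∨ undefined]
¬(p → q) = ¬True = False
q ↔ r = undefined ↔ True = undefined
¬(p → q) ∧ (q ↔ r) = False ∧ undefined = False
They differ because Weak Kleene logic and Strong Kleene logic treat undefined differently under the binary connectives.

undefined; False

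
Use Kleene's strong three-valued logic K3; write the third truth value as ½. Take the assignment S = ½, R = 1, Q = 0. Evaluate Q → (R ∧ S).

1

R ∧ S = 1 ∧ ½ = ½
Q → (R ∧ S) = 0 → ½ = 1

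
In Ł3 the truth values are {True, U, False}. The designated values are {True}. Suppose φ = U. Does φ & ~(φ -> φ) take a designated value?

φ -> φ = U -> U = True
~(φ -> φ) = ~True = False
φ & ~(φ -> φ) = U & False = False
False ∉ {True}.

No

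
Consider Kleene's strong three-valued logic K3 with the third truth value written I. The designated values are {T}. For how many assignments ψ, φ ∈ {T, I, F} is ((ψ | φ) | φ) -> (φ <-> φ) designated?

Of the 9 assignments, 6 give a value in {T}.

6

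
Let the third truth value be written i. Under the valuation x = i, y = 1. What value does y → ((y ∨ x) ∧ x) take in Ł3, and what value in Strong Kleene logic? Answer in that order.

i; i

In Ł3: y ∨ x = 1 ∨ i = 1
(y ∨ x) ∧ x = 1 ∧ i = i
y → ((y ∨ x) ∧ x) = 1 → i = i  [min(1, 1−1+½)]
In Strong Kleene logic: y ∨ x = 1 ∨ i = 1
(y ∨ x) ∧ x = 1 ∧ i = i
y → ((y ∨ x) ∧ x) = 1 → i = i  [¬1 ∨ i]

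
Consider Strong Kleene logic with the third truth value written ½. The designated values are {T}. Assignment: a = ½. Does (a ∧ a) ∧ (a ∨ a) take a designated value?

a ∧ a = ½ ∧ ½ = ½
a ∨ a = ½ ∨ ½ = ½
(a ∧ a) ∧ (a ∨ a) = ½ ∧ ½ = ½
½ ∉ {T}.

No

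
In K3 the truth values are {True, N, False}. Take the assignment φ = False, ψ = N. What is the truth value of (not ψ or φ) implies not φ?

not ψ = not N = N
not ψ or φ = N or False = N
not φ = not False = True
(not ψ or φ) implies not φ = N implies True = True  [not N or True]

True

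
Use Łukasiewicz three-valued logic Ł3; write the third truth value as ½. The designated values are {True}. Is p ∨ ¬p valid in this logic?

No

Countermodel: p=½ gives ½, which is not designated.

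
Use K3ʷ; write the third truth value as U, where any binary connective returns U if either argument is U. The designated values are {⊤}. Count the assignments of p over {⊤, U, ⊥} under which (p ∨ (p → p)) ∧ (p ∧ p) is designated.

p=⊤: ⊤ ✓
p=U: U ·
p=⊥: ⊥ ·

1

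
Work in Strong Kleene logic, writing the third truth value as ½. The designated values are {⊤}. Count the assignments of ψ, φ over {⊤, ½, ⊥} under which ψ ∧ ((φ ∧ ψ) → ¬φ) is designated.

Designated under: (ψ=⊤, φ=⊥).

1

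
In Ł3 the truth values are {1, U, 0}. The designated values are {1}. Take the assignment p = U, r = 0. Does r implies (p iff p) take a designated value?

Yes

p iff p = U iff U = 1  [1 − |½−½|]
r implies (p iff p) = 0 implies 1 = 1
1 ∈ {1}.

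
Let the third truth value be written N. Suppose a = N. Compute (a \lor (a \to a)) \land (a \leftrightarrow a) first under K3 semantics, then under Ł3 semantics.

N; ⊤

In K3: a \to a = N \to N = N  [\lnot N \lor N]
a \lor (a \to a) = N \lor N = N
a \leftrightarrow a = N \leftrightarrow N = N
(a \lor (a \to a)) \land (a \leftrightarrow a) = N \land N = N
In Ł3: a \to a = N \to N = ⊤  [min(1, 1−½+½)]
a \lor (a \to a) = N \lor ⊤ = ⊤
a \leftrightarrow a = N \leftrightarrow N = ⊤
(a \lor (a \to a)) \land (a \leftrightarrow a) = ⊤ \land ⊤ = ⊤
They differ because K3 and Ł3 treat N differently under implication.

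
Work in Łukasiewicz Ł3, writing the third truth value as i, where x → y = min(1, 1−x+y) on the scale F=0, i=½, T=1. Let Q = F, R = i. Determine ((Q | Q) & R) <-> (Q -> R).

F

Q | Q = F | F = F
(Q | Q) & R = F & i = F
Q -> R = F -> i = T  [min(1, 1−0+½)]
((Q | Q) & R) <-> (Q -> R) = F <-> T = F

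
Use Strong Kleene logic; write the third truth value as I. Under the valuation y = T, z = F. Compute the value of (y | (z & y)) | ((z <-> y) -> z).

z & y = F & T = F
y | (z & y) = T | F = T
z <-> y = F <-> T = F
(z <-> y) -> z = F -> F = T
(y | (z & y)) | ((z <-> y) -> z) = T | T = T

T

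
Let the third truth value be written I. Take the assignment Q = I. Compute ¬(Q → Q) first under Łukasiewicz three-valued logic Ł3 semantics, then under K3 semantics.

In Łukasiewicz three-valued logic Ł3: Q → Q = I → I = T  [min(1, 1−½+½)]
¬(Q → Q) = ¬T = F
In K3: Q → Q = I → I = I
¬(Q → Q) = ¬I = I
They differ because Łukasiewicz three-valued logic Ł3 and K3 treat I differently under implication.

F; I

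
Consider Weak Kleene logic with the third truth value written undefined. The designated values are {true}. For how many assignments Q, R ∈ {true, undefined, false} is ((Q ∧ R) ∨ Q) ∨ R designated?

3

Designated under: (Q=true, R=true); (Q=true, R=false); (Q=false, R=true).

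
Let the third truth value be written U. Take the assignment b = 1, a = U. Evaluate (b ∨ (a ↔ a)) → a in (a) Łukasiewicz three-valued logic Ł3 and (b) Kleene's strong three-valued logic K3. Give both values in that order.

U; U

In Łukasiewicz three-valued logic Ł3: a ↔ a = U ↔ U = 1
b ∨ (a ↔ a) = 1 ∨ 1 = 1
(b ∨ (a ↔ a)) → a = 1 → U = U
In Kleene's strong three-valued logic K3: a ↔ a = U ↔ U = U
b ∨ (a ↔ a) = 1 ∨ U = 1
(b ∨ (a ↔ a)) → a = 1 → U = U  [¬1 ∨ U]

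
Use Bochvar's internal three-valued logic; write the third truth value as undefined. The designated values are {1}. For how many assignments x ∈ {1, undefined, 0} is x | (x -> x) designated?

x=1: 1 ✓
x=undefined: undefined ·
x=0: 1 ✓

2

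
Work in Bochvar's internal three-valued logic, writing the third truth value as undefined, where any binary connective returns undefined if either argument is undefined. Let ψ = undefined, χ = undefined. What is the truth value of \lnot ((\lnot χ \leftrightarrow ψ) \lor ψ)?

undefined

\lnot χ = \lnot undefined = undefined
\lnot χ \leftrightarrow ψ = undefined \leftrightarrow undefined = undefined
(\lnot χ \leftrightarrow ψ) \lor ψ = undefined \lor undefined = undefined
\lnot ((\lnot χ \leftrightarrow ψ) \lor ψ) = \lnot undefined = undefined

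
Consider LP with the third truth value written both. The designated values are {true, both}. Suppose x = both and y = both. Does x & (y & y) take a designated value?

y & y = both & both = both
x & (y & y) = both & both = both
both ∈ {true, both}.

Yes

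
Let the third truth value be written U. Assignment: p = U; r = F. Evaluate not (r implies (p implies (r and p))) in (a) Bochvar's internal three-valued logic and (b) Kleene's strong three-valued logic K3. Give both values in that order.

In Bochvar's internal three-valued logic: r and p = F and U = U
p implies (r and p) = U implies U = U  [any arg is the third value ⇒ result is the third value]
r implies (p implies (r and p)) = F implies U = U
not (r implies (p implies (r and p))) = not U = U
In Kleene's strong three-valued logic K3: r and p = F and U = F
p implies (r and p) = U implies F = U
r implies (p implies (r and p)) = F implies U = T
not (r implies (p implies (r and p))) = not T = F
They differ because Bochvar's internal three-valued logic and Kleene's strong three-valued logic K3 treat U differently under the binary connectives.

U; F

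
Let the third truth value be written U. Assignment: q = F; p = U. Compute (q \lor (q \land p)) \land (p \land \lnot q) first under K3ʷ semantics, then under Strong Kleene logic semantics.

U; F

In K3ʷ: q \land p = F \land U = U
q \lor (q \land p) = F \lor U = U
\lnot q = \lnot F = T
p \land \lnot q = U \land T = U
(q \lor (q \land p)) \land (p \land \lnot q) = U \land U = U
In Strong Kleene logic: q \land p = F \land U = F
q \lor (q \land p) = F \lor F = F
\lnot q = \lnot F = T
p \land \lnot q = U \land T = U
(q \lor (q \land p)) \land (p \land \lnot q) = F \land U = F
They differ because K3ʷ and Strong Kleene logic treat U differently under the binary connectives.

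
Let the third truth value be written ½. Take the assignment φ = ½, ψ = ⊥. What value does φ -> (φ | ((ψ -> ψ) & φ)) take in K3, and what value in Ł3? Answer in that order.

½; ⊤

In K3: ψ -> ψ = ⊥ -> ⊥ = ⊤
(ψ -> ψ) & φ = ⊤ & ½ = ½
φ | ((ψ -> ψ) & φ) = ½ | ½ = ½
φ -> (φ | ((ψ -> ψ) & φ)) = ½ -> ½ = ½  [~½ | ½]
In Ł3: ψ -> ψ = ⊥ -> ⊥ = ⊤
(ψ -> ψ) & φ = ⊤ & ½ = ½
φ | ((ψ -> ψ) & φ) = ½ | ½ = ½
φ -> (φ | ((ψ -> ψ) & φ)) = ½ -> ½ = ⊤  [min(1, 1−½+½)]
They differ because K3 and Ł3 treat ½ differently under implication.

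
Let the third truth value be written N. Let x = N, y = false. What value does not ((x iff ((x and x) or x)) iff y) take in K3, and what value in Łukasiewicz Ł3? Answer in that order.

N; true

In K3: x and x = N and N = N
(x and x) or x = N or N = N
x iff ((x and x) or x) = N iff N = N
(x iff ((x and x) or x)) iff y = N iff false = N
not ((x iff ((x and x) or x)) iff y) = not N = N
In Łukasiewicz Ł3: x and x = N and N = N
(x and x) or x = N or N = N
x iff ((x and x) or x) = N iff N = true
(x iff ((x and x) or x)) iff y = true iff false = false
not ((x iff ((x and x) or x)) iff y) = not false = true
They differ because K3 and Łukasiewicz Ł3 treat N differently under implication.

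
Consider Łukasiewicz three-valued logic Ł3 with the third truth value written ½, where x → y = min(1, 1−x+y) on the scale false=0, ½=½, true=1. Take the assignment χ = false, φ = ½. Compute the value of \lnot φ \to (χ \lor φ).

true

\lnot φ = \lnot ½ = ½
χ \lor φ = false \lor ½ = ½
\lnot φ \to (χ \lor φ) = ½ \to ½ = true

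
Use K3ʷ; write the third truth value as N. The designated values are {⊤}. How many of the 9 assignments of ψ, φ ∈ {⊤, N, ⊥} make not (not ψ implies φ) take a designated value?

Designated under: (ψ=⊥, φ=⊥).

1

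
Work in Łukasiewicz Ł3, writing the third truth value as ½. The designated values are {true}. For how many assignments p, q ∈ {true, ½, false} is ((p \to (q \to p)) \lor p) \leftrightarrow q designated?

3

Designated under: (p=true, q=true); (p=½, q=true); (p=false, q=true).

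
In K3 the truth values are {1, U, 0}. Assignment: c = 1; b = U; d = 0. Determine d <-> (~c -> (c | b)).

0

~c = ~1 = 0
c | b = 1 | U = 1
~c -> (c | b) = 0 -> 1 = 1
d <-> (~c -> (c | b)) = 0 <-> 1 = 0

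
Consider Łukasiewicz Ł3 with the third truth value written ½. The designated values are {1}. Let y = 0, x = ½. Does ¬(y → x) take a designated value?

No

y → x = 0 → ½ = 1
¬(y → x) = ¬1 = 0
0 ∉ {1}.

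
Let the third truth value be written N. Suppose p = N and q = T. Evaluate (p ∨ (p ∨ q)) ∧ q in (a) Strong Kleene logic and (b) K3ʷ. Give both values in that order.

In Strong Kleene logic: p ∨ q = N ∨ T = T
p ∨ (p ∨ q) = N ∨ T = T
(p ∨ (p ∨ q)) ∧ q = T ∧ T = T
In K3ʷ: p ∨ q = N ∨ T = N
p ∨ (p ∨ q) = N ∨ N = N
(p ∨ (p ∨ q)) ∧ q = N ∧ T = N
They differ because Strong Kleene logic and K3ʷ treat N differently under the binary connectives.

T; N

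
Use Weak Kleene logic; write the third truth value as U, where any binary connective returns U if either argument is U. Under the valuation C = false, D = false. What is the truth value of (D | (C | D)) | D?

false

C | D = false | false = false
D | (C | D) = false | false = false
(D | (C | D)) | D = false | false = false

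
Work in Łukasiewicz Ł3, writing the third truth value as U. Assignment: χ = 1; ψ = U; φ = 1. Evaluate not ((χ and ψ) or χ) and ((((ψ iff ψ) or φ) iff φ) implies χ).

χ and ψ = 1 and U = U
(χ and ψ) or χ = U or 1 = 1
not ((χ and ψ) or χ) = not 1 = 0
ψ iff ψ = U iff U = 1  [1 − |½−½|]
(ψ iff ψ) or φ = 1 or 1 = 1
((ψ iff ψ) or φ) iff φ = 1 iff 1 = 1
(((ψ iff ψ) or φ) iff φ) implies χ = 1 implies 1 = 1
not ((χ and ψ) or χ) and ((((ψ iff ψ) or φ) iff φ) implies χ) = 0 and 1 = 0

0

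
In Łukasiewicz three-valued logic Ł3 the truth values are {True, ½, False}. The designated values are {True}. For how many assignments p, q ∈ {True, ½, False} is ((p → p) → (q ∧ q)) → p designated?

Of the 9 assignments, 6 give a value in {True}.

6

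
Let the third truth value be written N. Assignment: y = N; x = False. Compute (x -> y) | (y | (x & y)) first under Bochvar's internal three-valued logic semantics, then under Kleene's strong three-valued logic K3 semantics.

In Bochvar's internal three-valued logic: x -> y = False -> N = N  [any arg is the third value ⇒ result is the third value]
x & y = False & N = N
y | (x & y) = N | N = N
(x -> y) | (y | (x & y)) = N | N = N
In Kleene's strong three-valued logic K3: x -> y = False -> N = True
x & y = False & N = False
y | (x & y) = N | False = N
(x -> y) | (y | (x & y)) = True | N = True
They differ because Bochvar's internal three-valued logic and Kleene's strong three-valued logic K3 treat N differently under the binary connectives.

N; True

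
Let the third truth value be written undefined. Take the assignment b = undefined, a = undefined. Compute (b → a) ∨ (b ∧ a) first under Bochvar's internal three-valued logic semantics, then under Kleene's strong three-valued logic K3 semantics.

In Bochvar's internal three-valued logic: b → a = undefined → undefined = undefined  [any arg is the third value ⇒ result is the third value]
b ∧ a = undefined ∧ undefined = undefined
(b → a) ∨ (b ∧ a) = undefined ∨ undefined = undefined
In Kleene's strong three-valued logic K3: b → a = undefined → undefined = undefined  [¬undefined ∨ undefined]
b ∧ a = undefined ∧ undefined = undefined
(b → a) ∨ (b ∧ a) = undefined ∨ undefined = undefined

undefined; undefined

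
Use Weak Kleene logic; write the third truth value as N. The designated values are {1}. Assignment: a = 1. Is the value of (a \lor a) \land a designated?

a \lor a = 1 \lor 1 = 1
(a \lor a) \land a = 1 \land 1 = 1
1 ∈ {1}.

Yes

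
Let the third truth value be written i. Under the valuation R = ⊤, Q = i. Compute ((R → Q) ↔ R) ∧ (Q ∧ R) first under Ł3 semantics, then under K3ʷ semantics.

In Ł3: R → Q = ⊤ → i = i  [min(1, 1−1+½)]
(R → Q) ↔ R = i ↔ ⊤ = i
Q ∧ R = i ∧ ⊤ = i
((R → Q) ↔ R) ∧ (Q ∧ R) = i ∧ i = i
In K3ʷ: R → Q = ⊤ → i = i  [any arg is the third value ⇒ result is the third value]
(R → Q) ↔ R = i ↔ ⊤ = i
Q ∧ R = i ∧ ⊤ = i
((R → Q) ↔ R) ∧ (Q ∧ R) = i ∧ i = i

i; i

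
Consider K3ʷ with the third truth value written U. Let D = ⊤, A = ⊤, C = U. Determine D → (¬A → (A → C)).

¬A = ¬⊤ = ⊥
A → C = ⊤ → U = U
¬A → (A → C) = ⊥ → U = U
D → (¬A → (A → C)) = ⊤ → U = U

U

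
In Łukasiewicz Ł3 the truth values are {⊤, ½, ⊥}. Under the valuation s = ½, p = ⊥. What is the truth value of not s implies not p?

⊤

not s = not ½ = ½
not p = not ⊥ = ⊤
not s implies not p = ½ implies ⊤ = ⊤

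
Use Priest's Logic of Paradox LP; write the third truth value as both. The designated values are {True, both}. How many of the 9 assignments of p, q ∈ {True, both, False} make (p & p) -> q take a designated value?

Of the 9 assignments, 8 give a value in {True, both}.

8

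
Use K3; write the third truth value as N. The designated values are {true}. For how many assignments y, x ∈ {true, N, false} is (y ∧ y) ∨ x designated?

5

Of the 9 assignments, 5 give a value in {true}.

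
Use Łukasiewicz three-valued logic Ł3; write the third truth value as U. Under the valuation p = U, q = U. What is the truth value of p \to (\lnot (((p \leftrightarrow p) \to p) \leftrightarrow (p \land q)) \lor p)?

1

p \leftrightarrow p = U \leftrightarrow U = 1  [1 − |½−½|]
(p \leftrightarrow p) \to p = 1 \to U = U
p \land q = U \land U = U
((p \leftrightarrow p) \to p) \leftrightarrow (p \land q) = U \leftrightarrow U = 1
\lnot (((p \leftrightarrow p) \to p) \leftrightarrow (p \land q)) = \lnot 1 = 0
\lnot (((p \leftrightarrow p) \to p) \leftrightarrow (p \land q)) \lor p = 0 \lor U = U
p \to (\lnot (((p \leftrightarrow p) \to p) \leftrightarrow (p \land q)) \lor p) = U \to U = 1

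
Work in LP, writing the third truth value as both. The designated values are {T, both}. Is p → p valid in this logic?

Yes

Every assignment of p over {T, both, F} gives a value in {T, both}.
In particular, with p=both: p → p = both.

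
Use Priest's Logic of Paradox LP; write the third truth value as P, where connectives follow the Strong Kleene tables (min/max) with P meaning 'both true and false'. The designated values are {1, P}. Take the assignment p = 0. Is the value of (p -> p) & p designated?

No

p -> p = 0 -> 0 = 1
(p -> p) & p = 1 & 0 = 0
0 ∉ {1, P}.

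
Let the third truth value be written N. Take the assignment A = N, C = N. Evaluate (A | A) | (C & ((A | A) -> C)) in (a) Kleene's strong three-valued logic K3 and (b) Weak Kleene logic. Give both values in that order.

N; N

In Kleene's strong three-valued logic K3: A | A = N | N = N
A | A = N | N = N
(A | A) -> C = N -> N = N  [~N | N]
C & ((A | A) -> C) = N & N = N
(A | A) | (C & ((A | A) -> C)) = N | N = N
In Weak Kleene logic: A | A = N | N = N
A | A = N | N = N
(A | A) -> C = N -> N = N  [any arg is the third value ⇒ result is the third value]
C & ((A | A) -> C) = N & N = N
(A | A) | (C & ((A | A) -> C)) = N | N = N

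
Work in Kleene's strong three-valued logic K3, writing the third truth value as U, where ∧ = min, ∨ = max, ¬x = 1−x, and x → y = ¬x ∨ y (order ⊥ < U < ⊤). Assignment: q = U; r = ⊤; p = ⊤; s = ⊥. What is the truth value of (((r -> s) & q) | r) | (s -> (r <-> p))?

r -> s = ⊤ -> ⊥ = ⊥
(r -> s) & q = ⊥ & U = ⊥
((r -> s) & q) | r = ⊥ | ⊤ = ⊤
r <-> p = ⊤ <-> ⊤ = ⊤
s -> (r <-> p) = ⊥ -> ⊤ = ⊤
(((r -> s) & q) | r) | (s -> (r <-> p)) = ⊤ | ⊤ = ⊤

⊤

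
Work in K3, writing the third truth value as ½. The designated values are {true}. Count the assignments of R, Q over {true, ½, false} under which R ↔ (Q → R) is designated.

4

Designated under: (R=true, Q=true); (R=true, Q=½); (R=true, Q=false); (R=false, Q=true).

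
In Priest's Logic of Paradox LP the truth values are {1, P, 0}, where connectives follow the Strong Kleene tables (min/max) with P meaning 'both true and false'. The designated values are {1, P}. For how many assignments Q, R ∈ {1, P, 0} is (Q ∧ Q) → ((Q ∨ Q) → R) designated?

Of the 9 assignments, 8 give a value in {1, P}.

8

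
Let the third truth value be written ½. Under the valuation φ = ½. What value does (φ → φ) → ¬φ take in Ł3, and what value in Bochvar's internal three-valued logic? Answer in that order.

½; ½

In Ł3: φ → φ = ½ → ½ = ⊤  [min(1, 1−½+½)]
¬φ = ¬½ = ½
(φ → φ) → ¬φ = ⊤ → ½ = ½
In Bochvar's internal three-valued logic: φ → φ = ½ → ½ = ½
¬φ = ¬½ = ½
(φ → φ) → ¬φ = ½ → ½ = ½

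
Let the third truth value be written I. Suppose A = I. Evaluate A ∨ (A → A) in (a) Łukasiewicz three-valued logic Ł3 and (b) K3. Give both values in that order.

T; I

In Łukasiewicz three-valued logic Ł3: A → A = I → I = T  [min(1, 1−½+½)]
A ∨ (A → A) = I ∨ T = T
In K3: A → A = I → I = I
A ∨ (A → A) = I ∨ I = I
They differ because Łukasiewicz three-valued logic Ł3 and K3 treat I differently under implication.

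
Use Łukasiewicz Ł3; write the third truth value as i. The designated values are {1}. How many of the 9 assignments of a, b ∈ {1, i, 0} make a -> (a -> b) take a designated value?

Of the 9 assignments, 7 give a value in {1}.

7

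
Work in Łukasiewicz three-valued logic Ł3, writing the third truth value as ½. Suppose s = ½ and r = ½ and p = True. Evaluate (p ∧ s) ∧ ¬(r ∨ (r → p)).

False

p ∧ s = True ∧ ½ = ½
r → p = ½ → True = True  [min(1, 1−½+1)]
r ∨ (r → p) = ½ ∨ True = True
¬(r ∨ (r → p)) = ¬True = False
(p ∧ s) ∧ ¬(r ∨ (r → p)) = ½ ∧ False = False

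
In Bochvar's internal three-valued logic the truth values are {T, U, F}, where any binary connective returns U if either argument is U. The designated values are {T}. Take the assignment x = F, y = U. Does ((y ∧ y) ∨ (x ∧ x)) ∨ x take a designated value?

y ∧ y = U ∧ U = U
x ∧ x = F ∧ F = F
(y ∧ y) ∨ (x ∧ x) = U ∨ F = U
((y ∧ y) ∨ (x ∧ x)) ∨ x = U ∨ F = U
U ∉ {T}.

No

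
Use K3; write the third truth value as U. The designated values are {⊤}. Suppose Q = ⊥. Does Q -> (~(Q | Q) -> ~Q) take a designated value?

Q | Q = ⊥ | ⊥ = ⊥
~(Q | Q) = ~⊥ = ⊤
~Q = ~⊥ = ⊤
~(Q | Q) -> ~Q = ⊤ -> ⊤ = ⊤
Q -> (~(Q | Q) -> ~Q) = ⊥ -> ⊤ = ⊤
⊤ ∈ {⊤}.

Yes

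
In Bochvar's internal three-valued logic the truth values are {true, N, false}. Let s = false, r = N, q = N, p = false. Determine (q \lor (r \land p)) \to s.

N

r \land p = N \land false = N
q \lor (r \land p) = N \lor N = N
(q \lor (r \land p)) \to s = N \to false = N  [any arg is the third value ⇒ result is the third value]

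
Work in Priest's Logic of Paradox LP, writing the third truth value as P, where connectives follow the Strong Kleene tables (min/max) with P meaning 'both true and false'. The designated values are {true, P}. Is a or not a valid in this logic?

Every assignment of a over {true, P, false} gives a value in {true, P}.
In particular, with a=P: a or not a = P.

Yes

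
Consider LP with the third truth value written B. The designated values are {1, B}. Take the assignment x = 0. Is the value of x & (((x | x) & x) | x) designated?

No

x | x = 0 | 0 = 0
(x | x) & x = 0 & 0 = 0
((x | x) & x) | x = 0 | 0 = 0
x & (((x | x) & x) | x) = 0 & 0 = 0
0 ∉ {1, B}.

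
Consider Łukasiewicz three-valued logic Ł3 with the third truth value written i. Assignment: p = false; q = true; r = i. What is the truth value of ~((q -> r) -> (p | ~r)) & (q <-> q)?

false

q -> r = true -> i = i
~r = ~i = i
p | ~r = false | i = i
(q -> r) -> (p | ~r) = i -> i = true
~((q -> r) -> (p | ~r)) = ~true = false
q <-> q = true <-> true = true
~((q -> r) -> (p | ~r)) & (q <-> q) = false & true = false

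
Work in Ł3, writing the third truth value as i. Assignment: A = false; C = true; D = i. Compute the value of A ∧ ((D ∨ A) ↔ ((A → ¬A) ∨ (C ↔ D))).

D ∨ A = i ∨ false = i
¬A = ¬false = true
A → ¬A = false → true = true
C ↔ D = true ↔ i = i  [1 − |1−½|]
(A → ¬A) ∨ (C ↔ D) = true ∨ i = true
(D ∨ A) ↔ ((A → ¬A) ∨ (C ↔ D)) = i ↔ true = i
A ∧ ((D ∨ A) ↔ ((A → ¬A) ∨ (C ↔ D))) = false ∧ i = false

false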